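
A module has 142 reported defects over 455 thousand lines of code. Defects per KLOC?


Defect density = defects / KLOC
Defect density = 142 / 455
Defect density = 0.312 defects/KLOC

0.312 defects/KLOC


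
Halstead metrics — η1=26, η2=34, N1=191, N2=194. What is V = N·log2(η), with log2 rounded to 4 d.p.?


Formula: V = N * log2(η), where N = N1 + N2 and η = η1 + η2
η = 26 + 34 = 60
N = 191 + 194 = 385
log2(60) ≈ 5.9069
V = 385 * 5.9069 = 2274.16

2274.16


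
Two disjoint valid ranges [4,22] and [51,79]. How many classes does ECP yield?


Valid ranges: [4,22] and [51,79]
Class 1: x < 4 — invalid
Class 2: 4 ≤ x ≤ 22 — valid
Class 3: 22 < x < 51 — invalid (gap between ranges)
Class 4: 51 ≤ x ≤ 79 — valid
Class 5: x > 79 — invalid
Total equivalence classes: 5

5 equivalence classes


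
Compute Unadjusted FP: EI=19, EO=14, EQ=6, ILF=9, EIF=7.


UFP = EI*4 + EO*5 + EQ*4 + ILF*10 + EIF*7
UFP = 19*4 + 14*5 + 6*4 + 9*10 + 7*7
UFP = 76 + 70 + 24 + 90 + 49
UFP = 309

309


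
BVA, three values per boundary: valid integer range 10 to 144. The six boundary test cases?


Range: [10, 144]
Boundaries: just below min, min, min+1, max-1, max, just above max
Values: [9, 10, 11, 143, 144, 145]

[9, 10, 11, 143, 144, 145]


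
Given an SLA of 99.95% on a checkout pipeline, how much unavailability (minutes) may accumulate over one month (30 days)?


Formula: allowed downtime = period * (100 - SLA) / 100
Period (month (30 days)) = 43200 minutes
Unavailability fraction = (100 - 99.95) / 100
Allowed downtime = 43200 * (100 - 99.95) / 100
Allowed downtime = 21.6 minutes

21.6 minutes


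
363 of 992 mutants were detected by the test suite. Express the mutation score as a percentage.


Mutation score = killed / total * 100
Mutation score = 363 / 992 * 100
Mutation score = 36.59%

36.59%


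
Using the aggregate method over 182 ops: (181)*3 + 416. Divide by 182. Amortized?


Formula: Amortized cost = Total cost / Operations
Total cost = (181 * 3) + (1 * 416)
Total cost = 543 + 416 = 959
Amortized = 959 / 182 = 5.2692

5.2692


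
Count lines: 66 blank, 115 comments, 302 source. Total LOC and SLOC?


Total LOC = blank + comment + code
Total LOC = 66 + 115 + 302 = 483
SLOC (source only) = code = 302

Total LOC: 483, SLOC: 302


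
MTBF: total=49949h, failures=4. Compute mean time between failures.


Formula: MTBF = Total operating time / Number of failures
MTBF = 49949 / 4
MTBF = 12487.25 hours

12487.25 hours


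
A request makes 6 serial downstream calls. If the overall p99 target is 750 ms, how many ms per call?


Formula: per_stage = total_budget / stages
per_stage = 750 / 6
per_stage = 125.0 ms

125.0 ms


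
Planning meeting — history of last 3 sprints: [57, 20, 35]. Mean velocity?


Formula: Avg velocity = Total points / Number of sprints
Points: [57, 20, 35]
Sum = 57 + 20 + 35 = 112
Avg velocity = 112 / 3 = 37.33 points/sprint

37.33 points/sprint


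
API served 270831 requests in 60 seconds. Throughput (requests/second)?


Formula: throughput = requests / seconds
throughput = 270831 / 60
throughput = 4513.85 requests/second

4513.85 requests/second


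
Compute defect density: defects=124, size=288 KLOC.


Defect density = defects / KLOC
Defect density = 124 / 288
Defect density = 0.431 defects/KLOC

0.431 defects/KLOC


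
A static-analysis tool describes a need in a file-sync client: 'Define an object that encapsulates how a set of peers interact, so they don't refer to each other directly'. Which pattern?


This matches the Mediator pattern

Mediator


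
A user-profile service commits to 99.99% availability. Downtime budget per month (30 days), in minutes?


Formula: allowed downtime = period * (100 - SLA) / 100
Period (month (30 days)) = 43200 minutes
Unavailability fraction = (100 - 99.99) / 100
Allowed downtime = 43200 * (100 - 99.99) / 100
Allowed downtime = 4.32 minutes

4.32 minutes


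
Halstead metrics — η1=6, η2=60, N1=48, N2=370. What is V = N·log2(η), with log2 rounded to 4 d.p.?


Formula: V = N * log2(η), where N = N1 + N2 and η = η1 + η2
η = 6 + 60 = 66
N = 48 + 370 = 418
log2(66) ≈ 6.0444
V = 418 * 6.0444 = 2526.56

2526.56


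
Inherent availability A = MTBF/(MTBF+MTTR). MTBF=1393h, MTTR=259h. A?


Availability = MTBF / (MTBF + MTTR)
Availability = 1393 / (1393 + 259)
Availability = 1393 / 1652
Availability = 84.322%

84.322%


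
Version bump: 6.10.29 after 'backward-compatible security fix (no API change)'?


Current: 6.10.29
Change category: 'backward-compatible security fix (no API change)' → patch bump
SemVer rule: patch bump → increment PATCH (MAJOR and MINOR unchanged)
New: 6.10.30

6.10.30


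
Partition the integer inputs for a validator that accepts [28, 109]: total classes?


Valid range: [28, 109]
Class 1: x < 28 — invalid
Class 2: 28 ≤ x ≤ 109 — valid
Class 3: x > 109 — invalid
Total equivalence classes: 3

3 equivalence classes


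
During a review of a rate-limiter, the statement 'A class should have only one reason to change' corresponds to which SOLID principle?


This describes the Single Responsibility Principle (SRP)

Single Responsibility Principle (SRP)


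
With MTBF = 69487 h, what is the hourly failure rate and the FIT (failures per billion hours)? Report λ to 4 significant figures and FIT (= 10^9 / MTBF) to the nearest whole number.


Formula: λ = 1 / MTBF; FIT = λ × 1e9 = 1e9 / MTBF
λ = 1 / 69487 ≈ 1.439e-05 failures/hour
FIT = 1e9 / 69487 ≈ 14391 failures per 1e9 hours (nearest whole number)

λ = 1.439e-05 /h, FIT = 14391


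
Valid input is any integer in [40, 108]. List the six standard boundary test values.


Range: [40, 108]
Boundaries: just below min, min, min+1, max-1, max, just above max
Values: [39, 40, 41, 107, 108, 109]

[39, 40, 41, 107, 108, 109]


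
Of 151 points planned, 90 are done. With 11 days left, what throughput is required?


Formula: Required rate = Remaining points / Days left
Remaining = 151 - 90 = 61 points
Required rate = 61 / 11 = 5.55 points/day

5.55 points/day


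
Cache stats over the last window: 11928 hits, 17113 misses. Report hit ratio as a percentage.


Formula: hit rate = hits / (hits + misses) * 100
hit rate = 11928 / (11928 + 17113) * 100
hit rate = 11928 / 29041 * 100
hit rate = 41.07%

41.07%


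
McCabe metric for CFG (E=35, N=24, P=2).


Formula: V(G) = E - N + 2P
V(G) = 35 - 24 + 2*2
V(G) = 11 + 4
V(G) = 15

15


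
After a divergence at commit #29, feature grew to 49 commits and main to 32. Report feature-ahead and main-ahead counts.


Common ancestor: commit #29
feature commits after divergence: 49 - 29 = 20
main commits after divergence: 32 - 29 = 3
feature is 20 commits ahead of main
main is 3 commits ahead of feature

feature ahead: 20, main ahead: 3


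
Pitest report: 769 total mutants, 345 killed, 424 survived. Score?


Mutation score = killed / total * 100
Mutation score = 345 / 769 * 100
Mutation score = 44.86%

44.86%


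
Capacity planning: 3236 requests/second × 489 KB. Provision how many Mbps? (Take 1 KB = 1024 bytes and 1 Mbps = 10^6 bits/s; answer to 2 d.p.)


Formula: Mbps = payload_bytes * RPS * 8 / 1e6
Payload per request = 489 KB = 489 * 1024 = 500736 bytes
Total bytes/sec = 500736 * 3236 = 1620381696
Total bits/sec = 1620381696 * 8 = 12963053568
Mbps = 12963053568 / 1e6 = 12963.05

12963.05 Mbps


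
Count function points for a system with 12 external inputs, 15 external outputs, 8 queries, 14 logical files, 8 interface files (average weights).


UFP = EI*4 + EO*5 + EQ*4 + ILF*10 + EIF*7
UFP = 12*4 + 15*5 + 8*4 + 14*10 + 8*7
UFP = 48 + 75 + 32 + 140 + 56
UFP = 351

351


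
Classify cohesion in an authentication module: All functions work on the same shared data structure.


Reasoning: Functions share data
Type: Communicational cohesion

Communicational cohesion


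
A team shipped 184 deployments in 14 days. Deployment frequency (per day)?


Formula: deployments per day = releases / days
= 184 / 14
= 13.143 deploys/day
(equivalently, 92.0 deploys/week)

13.143 deploys/day


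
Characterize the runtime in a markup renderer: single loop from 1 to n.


Reasoning: one pass through n items
Complexity: O(n)

O(n)


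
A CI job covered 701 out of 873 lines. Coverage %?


Coverage = covered / total * 100
Coverage = 701 / 873 * 100
Coverage = 80.3%

80.3%


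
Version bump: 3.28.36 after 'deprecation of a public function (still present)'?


Current: 3.28.36
Change category: 'deprecation of a public function (still present)' → minor bump
SemVer rule: minor bump → increment MINOR, reset PATCH to 0 (MAJOR unchanged)
New: 3.29.0

3.29.0


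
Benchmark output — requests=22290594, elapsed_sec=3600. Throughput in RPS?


Formula: throughput = requests / seconds
throughput = 22290594 / 3600
throughput = 6191.83 requests/second

6191.83 requests/second


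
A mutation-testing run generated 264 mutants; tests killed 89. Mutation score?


Mutation score = killed / total * 100
Mutation score = 89 / 264 * 100
Mutation score = 33.71%

33.71%


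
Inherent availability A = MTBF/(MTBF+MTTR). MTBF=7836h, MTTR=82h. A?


Availability = MTBF / (MTBF + MTTR)
Availability = 7836 / (7836 + 82)
Availability = 7836 / 7918
Availability = 98.9644%

98.9644%


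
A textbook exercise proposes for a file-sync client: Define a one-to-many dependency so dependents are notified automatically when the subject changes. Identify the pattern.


This matches the Observer pattern

Observer


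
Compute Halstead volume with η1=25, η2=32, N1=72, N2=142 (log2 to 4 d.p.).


Formula: V = N * log2(η), where N = N1 + N2 and η = η1 + η2
η = 25 + 32 = 57
N = 72 + 142 = 214
log2(57) ≈ 5.8329
V = 214 * 5.8329 = 1248.24

1248.24


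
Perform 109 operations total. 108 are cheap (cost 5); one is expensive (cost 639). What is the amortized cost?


Formula: Amortized cost = Total cost / Operations
Total cost = (108 * 5) + (1 * 639)
Total cost = 540 + 639 = 1179
Amortized = 1179 / 109 = 10.8165

10.8165


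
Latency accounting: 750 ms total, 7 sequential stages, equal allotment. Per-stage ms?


Formula: per_stage = total_budget / stages
per_stage = 750 / 7
per_stage = 107.14 ms

107.14 ms


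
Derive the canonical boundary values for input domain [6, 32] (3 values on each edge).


Range: [6, 32]
Boundaries: just below min, min, min+1, max-1, max, just above max
Values: [5, 6, 7, 31, 32, 33]

[5, 6, 7, 31, 32, 33]


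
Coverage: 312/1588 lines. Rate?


Coverage = covered / total * 100
Coverage = 312 / 1588 * 100
Coverage = 19.65%

19.65%


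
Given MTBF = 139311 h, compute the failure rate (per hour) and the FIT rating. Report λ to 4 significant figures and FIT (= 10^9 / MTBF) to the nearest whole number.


Formula: λ = 1 / MTBF; FIT = λ × 1e9 = 1e9 / MTBF
λ = 1 / 139311 ≈ 7.178e-06 failures/hour
FIT = 1e9 / 139311 ≈ 7178 failures per 1e9 hours (nearest whole number)

λ = 7.178e-06 /h, FIT = 7178


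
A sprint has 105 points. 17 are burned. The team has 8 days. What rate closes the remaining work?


Formula: Required rate = Remaining points / Days left
Remaining = 105 - 17 = 88 points
Required rate = 88 / 8 = 11.0 points/day

11.0 points/day


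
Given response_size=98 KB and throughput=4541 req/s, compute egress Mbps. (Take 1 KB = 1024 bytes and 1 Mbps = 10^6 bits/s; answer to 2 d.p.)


Formula: Mbps = payload_bytes * RPS * 8 / 1e6
Payload per request = 98 KB = 98 * 1024 = 100352 bytes
Total bytes/sec = 100352 * 4541 = 455698432
Total bits/sec = 455698432 * 8 = 3645587456
Mbps = 3645587456 / 1e6 = 3645.59

3645.59 Mbps


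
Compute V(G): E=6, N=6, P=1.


Formula: V(G) = E - N + 2P
V(G) = 6 - 6 + 2*1
V(G) = 0 + 2
V(G) = 2

2


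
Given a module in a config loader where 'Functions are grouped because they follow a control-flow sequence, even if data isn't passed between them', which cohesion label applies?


Reasoning: Grouped by order of execution within a routine, not by data flow
Type: Procedural cohesion

Procedural cohesion


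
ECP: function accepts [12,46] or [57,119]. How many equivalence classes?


Valid ranges: [12,46] and [57,119]
Class 1: x < 12 — invalid
Class 2: 12 ≤ x ≤ 46 — valid
Class 3: 46 < x < 57 — invalid (gap between ranges)
Class 4: 57 ≤ x ≤ 119 — valid
Class 5: x > 119 — invalid
Total equivalence classes: 5

5 equivalence classes


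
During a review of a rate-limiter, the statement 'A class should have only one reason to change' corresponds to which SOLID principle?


This describes the Single Responsibility Principle (SRP)

Single Responsibility Principle (SRP)


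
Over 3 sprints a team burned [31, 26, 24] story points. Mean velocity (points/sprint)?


Formula: Avg velocity = Total points / Number of sprints
Points: [31, 26, 24]
Sum = 31 + 26 + 24 = 81
Avg velocity = 81 / 3 = 27.0 points/sprint

27.0 points/sprint


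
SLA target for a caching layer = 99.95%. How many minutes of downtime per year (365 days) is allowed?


Formula: allowed downtime = period * (100 - SLA) / 100
Period (year (365 days)) = 525600 minutes
Unavailability fraction = (100 - 99.95) / 100
Allowed downtime = 525600 * (100 - 99.95) / 100
Allowed downtime = 262.8 minutes

262.8 minutes


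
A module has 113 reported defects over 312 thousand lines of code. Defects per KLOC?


Defect density = defects / KLOC
Defect density = 113 / 312
Defect density = 0.362 defects/KLOC

0.362 defects/KLOC


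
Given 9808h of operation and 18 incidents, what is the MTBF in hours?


Formula: MTBF = Total operating time / Number of failures
MTBF = 9808 / 18
MTBF = 544.89 hours

544.89 hours


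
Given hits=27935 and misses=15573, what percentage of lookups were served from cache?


Formula: hit rate = hits / (hits + misses) * 100
hit rate = 27935 / (27935 + 15573) * 100
hit rate = 27935 / 43508 * 100
hit rate = 64.21%

64.21%


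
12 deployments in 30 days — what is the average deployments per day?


Formula: deployments per day = releases / days
= 12 / 30
= 0.4 deploys/day
(equivalently, 2.8 deploys/week)

0.4 deploys/day


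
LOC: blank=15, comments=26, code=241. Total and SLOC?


Total LOC = blank + comment + code
Total LOC = 15 + 26 + 241 = 282
SLOC (source only) = code = 241

Total LOC: 282, SLOC: 241


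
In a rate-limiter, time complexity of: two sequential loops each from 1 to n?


Reasoning: sequential dominates: O(n) + O(n) = O(n)
Complexity: O(n)

O(n)


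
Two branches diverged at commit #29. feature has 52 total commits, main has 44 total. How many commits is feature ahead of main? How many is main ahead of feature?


Common ancestor: commit #29
feature commits after divergence: 52 - 29 = 23
main commits after divergence: 44 - 29 = 15
feature is 23 commits ahead of main
main is 15 commits ahead of feature

feature ahead: 23, main ahead: 15


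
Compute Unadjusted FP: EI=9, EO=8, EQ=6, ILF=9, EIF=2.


UFP = EI*4 + EO*5 + EQ*4 + ILF*10 + EIF*7
UFP = 9*4 + 8*5 + 6*4 + 9*10 + 2*7
UFP = 36 + 40 + 24 + 90 + 14
UFP = 204

204


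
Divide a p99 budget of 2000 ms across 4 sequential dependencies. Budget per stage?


Formula: per_stage = total_budget / stages
per_stage = 2000 / 4
per_stage = 500.0 ms

500.0 ms


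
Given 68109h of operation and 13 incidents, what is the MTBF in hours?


Formula: MTBF = Total operating time / Number of failures
MTBF = 68109 / 13
MTBF = 5239.15 hours

5239.15 hours


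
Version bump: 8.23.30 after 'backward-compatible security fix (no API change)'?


Current: 8.23.30
Change category: 'backward-compatible security fix (no API change)' → patch bump
SemVer rule: patch bump → increment PATCH (MAJOR and MINOR unchanged)
New: 8.23.31

8.23.31


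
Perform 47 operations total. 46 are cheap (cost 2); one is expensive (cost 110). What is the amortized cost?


Formula: Amortized cost = Total cost / Operations
Total cost = (46 * 2) + (1 * 110)
Total cost = 92 + 110 = 202
Amortized = 202 / 47 = 4.2979

4.2979


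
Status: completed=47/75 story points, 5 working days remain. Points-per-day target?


Formula: Required rate = Remaining points / Days left
Remaining = 75 - 47 = 28 points
Required rate = 28 / 5 = 5.6 points/day

5.6 points/day


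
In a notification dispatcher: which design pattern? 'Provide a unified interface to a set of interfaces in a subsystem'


This matches the Facade pattern

Facade


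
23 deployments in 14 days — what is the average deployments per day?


Formula: deployments per day = releases / days
= 23 / 14
= 1.643 deploys/day
(equivalently, 11.5 deploys/week)

1.643 deploys/day


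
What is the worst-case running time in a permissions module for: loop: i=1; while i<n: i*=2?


Reasoning: i doubles each step so iterations are log2(n)
Complexity: O(log n)

O(log n)


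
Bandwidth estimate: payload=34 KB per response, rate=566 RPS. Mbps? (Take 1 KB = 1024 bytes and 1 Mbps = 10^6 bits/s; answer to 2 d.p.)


Formula: Mbps = payload_bytes * RPS * 8 / 1e6
Payload per request = 34 KB = 34 * 1024 = 34816 bytes
Total bytes/sec = 34816 * 566 = 19705856
Total bits/sec = 19705856 * 8 = 157646848
Mbps = 157646848 / 1e6 = 157.65

157.65 Mbps


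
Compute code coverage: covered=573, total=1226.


Coverage = covered / total * 100
Coverage = 573 / 1226 * 100
Coverage = 46.74%

46.74%


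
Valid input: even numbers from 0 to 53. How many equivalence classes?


Constraint: even integers in [0, 53]
Class 1: x < 0 — out-of-range invalid
Class 2: x in [0,53] but odd — wrong type invalid
Class 3: x in [0,53] and even — valid
Class 4: x > 53 — out-of-range invalid
Total equivalence classes: 4

4 equivalence classes


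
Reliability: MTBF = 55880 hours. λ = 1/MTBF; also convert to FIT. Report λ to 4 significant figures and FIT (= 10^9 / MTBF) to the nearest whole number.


Formula: λ = 1 / MTBF; FIT = λ × 1e9 = 1e9 / MTBF
λ = 1 / 55880 ≈ 1.790e-05 failures/hour
FIT = 1e9 / 55880 ≈ 17895 failures per 1e9 hours (nearest whole number)

λ = 1.790e-05 /h, FIT = 17895


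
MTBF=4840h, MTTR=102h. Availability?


Availability = MTBF / (MTBF + MTTR)
Availability = 4840 / (4840 + 102)
Availability = 4840 / 4942
Availability = 97.9361%

97.9361%


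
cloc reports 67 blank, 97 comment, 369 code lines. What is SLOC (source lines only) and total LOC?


Total LOC = blank + comment + code
Total LOC = 67 + 97 + 369 = 533
SLOC (source only) = code = 369

Total LOC: 533, SLOC: 369


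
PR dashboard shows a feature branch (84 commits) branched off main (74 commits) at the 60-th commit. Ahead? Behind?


Common ancestor: commit #60
feature commits after divergence: 84 - 60 = 24
main commits after divergence: 74 - 60 = 14
feature is 24 commits ahead of main
main is 14 commits ahead of feature

feature ahead: 24, main ahead: 14


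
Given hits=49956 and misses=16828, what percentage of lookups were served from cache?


Formula: hit rate = hits / (hits + misses) * 100
hit rate = 49956 / (49956 + 16828) * 100
hit rate = 49956 / 66784 * 100
hit rate = 74.8%

74.8%


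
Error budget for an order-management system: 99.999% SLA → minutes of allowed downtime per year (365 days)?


Formula: allowed downtime = period * (100 - SLA) / 100
Period (year (365 days)) = 525600 minutes
Unavailability fraction = (100 - 99.999) / 100
Allowed downtime = 525600 * (100 - 99.999) / 100
Allowed downtime = 5.256 minutes

5.256 minutes


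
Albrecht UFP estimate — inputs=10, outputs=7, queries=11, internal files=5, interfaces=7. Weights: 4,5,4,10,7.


UFP = EI*4 + EO*5 + EQ*4 + ILF*10 + EIF*7
UFP = 10*4 + 7*5 + 11*4 + 5*10 + 7*7
UFP = 40 + 35 + 44 + 50 + 49
UFP = 218

218


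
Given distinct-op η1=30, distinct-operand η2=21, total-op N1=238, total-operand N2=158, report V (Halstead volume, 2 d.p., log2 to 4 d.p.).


Formula: V = N * log2(η), where N = N1 + N2 and η = η1 + η2
η = 30 + 21 = 51
N = 238 + 158 = 396
log2(51) ≈ 5.6724
V = 396 * 5.6724 = 2246.27

2246.27


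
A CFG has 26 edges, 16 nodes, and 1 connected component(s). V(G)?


Formula: V(G) = E - N + 2P
V(G) = 26 - 16 + 2*1
V(G) = 10 + 2
V(G) = 12

12


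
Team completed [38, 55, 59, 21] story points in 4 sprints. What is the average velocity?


Formula: Avg velocity = Total points / Number of sprints
Points: [38, 55, 59, 21]
Sum = 38 + 55 + 59 + 21 = 173
Avg velocity = 173 / 4 = 43.25 points/sprint

43.25 points/sprint


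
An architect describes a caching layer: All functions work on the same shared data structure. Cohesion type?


Reasoning: Functions share data
Type: Communicational cohesion

Communicational cohesion


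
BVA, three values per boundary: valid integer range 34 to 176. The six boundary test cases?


Range: [34, 176]
Boundaries: just below min, min, min+1, max-1, max, just above max
Values: [33, 34, 35, 175, 176, 177]

[33, 34, 35, 175, 176, 177]


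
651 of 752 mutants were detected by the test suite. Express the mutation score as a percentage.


Mutation score = killed / total * 100
Mutation score = 651 / 752 * 100
Mutation score = 86.57%

86.57%


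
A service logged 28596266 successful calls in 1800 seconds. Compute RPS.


Formula: throughput = requests / seconds
throughput = 28596266 / 1800
throughput = 15886.81 requests/second

15886.81 requests/second


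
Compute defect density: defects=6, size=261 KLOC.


Defect density = defects / KLOC
Defect density = 6 / 261
Defect density = 0.023 defects/KLOC

0.023 defects/KLOC


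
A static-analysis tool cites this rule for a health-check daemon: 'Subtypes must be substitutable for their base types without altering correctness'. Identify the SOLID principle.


This describes the Liskov Substitution Principle (LSP)

Liskov Substitution Principle (LSP)


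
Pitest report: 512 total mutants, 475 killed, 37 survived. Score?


Mutation score = killed / total * 100
Mutation score = 475 / 512 * 100
Mutation score = 92.77%

92.77%


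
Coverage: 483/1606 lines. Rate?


Coverage = covered / total * 100
Coverage = 483 / 1606 * 100
Coverage = 30.07%

30.07%


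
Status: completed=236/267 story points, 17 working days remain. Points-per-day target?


Formula: Required rate = Remaining points / Days left
Remaining = 267 - 236 = 31 points
Required rate = 31 / 17 = 1.82 points/day

1.82 points/day


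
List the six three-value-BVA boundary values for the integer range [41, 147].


Range: [41, 147]
Boundaries: just below min, min, min+1, max-1, max, just above max
Values: [40, 41, 42, 146, 147, 148]

[40, 41, 42, 146, 147, 148]


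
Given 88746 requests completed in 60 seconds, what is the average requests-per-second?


Formula: throughput = requests / seconds
throughput = 88746 / 60
throughput = 1479.1 requests/second

1479.1 requests/second


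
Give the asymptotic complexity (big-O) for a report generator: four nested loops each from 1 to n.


Reasoning: four levels of nesting
Complexity: O(n^4)

O(n^4)


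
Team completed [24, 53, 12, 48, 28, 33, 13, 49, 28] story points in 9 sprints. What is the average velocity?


Formula: Avg velocity = Total points / Number of sprints
Points: [24, 53, 12, 48, 28, 33, 13, 49, 28]
Sum = 24 + 53 + 12 + 48 + 28 + 33 + 13 + 49 + 28 = 288
Avg velocity = 288 / 9 = 32.0 points/sprint

32.0 points/sprint


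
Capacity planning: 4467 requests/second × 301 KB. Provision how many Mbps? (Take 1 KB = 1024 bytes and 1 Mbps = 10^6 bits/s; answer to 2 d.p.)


Formula: Mbps = payload_bytes * RPS * 8 / 1e6
Payload per request = 301 KB = 301 * 1024 = 308224 bytes
Total bytes/sec = 308224 * 4467 = 1376836608
Total bits/sec = 1376836608 * 8 = 11014692864
Mbps = 11014692864 / 1e6 = 11014.69

11014.69 Mbps


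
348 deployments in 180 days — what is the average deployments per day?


Formula: deployments per day = releases / days
= 348 / 180
= 1.933 deploys/day
(equivalently, 13.53 deploys/week)

1.933 deploys/day


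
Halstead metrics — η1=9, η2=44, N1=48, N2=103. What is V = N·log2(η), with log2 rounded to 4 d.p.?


Formula: V = N * log2(η), where N = N1 + N2 and η = η1 + η2
η = 9 + 44 = 53
N = 48 + 103 = 151
log2(53) ≈ 5.7279
V = 151 * 5.7279 = 864.91

864.91


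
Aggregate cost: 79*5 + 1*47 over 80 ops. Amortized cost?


Formula: Amortized cost = Total cost / Operations
Total cost = (79 * 5) + (1 * 47)
Total cost = 395 + 47 = 442
Amortized = 442 / 80 = 5.525

5.525


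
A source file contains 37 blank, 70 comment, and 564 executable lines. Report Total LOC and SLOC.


Total LOC = blank + comment + code
Total LOC = 37 + 70 + 564 = 671
SLOC (source only) = code = 564

Total LOC: 671, SLOC: 564


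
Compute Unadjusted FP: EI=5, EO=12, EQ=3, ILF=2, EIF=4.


UFP = EI*4 + EO*5 + EQ*4 + ILF*10 + EIF*7
UFP = 5*4 + 12*5 + 3*4 + 2*10 + 4*7
UFP = 20 + 60 + 12 + 20 + 28
UFP = 140

140


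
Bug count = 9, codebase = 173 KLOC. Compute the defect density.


Defect density = defects / KLOC
Defect density = 9 / 173
Defect density = 0.052 defects/KLOC

0.052 defects/KLOC


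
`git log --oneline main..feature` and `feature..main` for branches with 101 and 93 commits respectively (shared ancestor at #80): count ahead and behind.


Common ancestor: commit #80
feature commits after divergence: 101 - 80 = 21
main commits after divergence: 93 - 80 = 13
feature is 21 commits ahead of main
main is 13 commits ahead of feature

feature ahead: 21, main ahead: 13


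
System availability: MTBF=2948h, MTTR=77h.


Availability = MTBF / (MTBF + MTTR)
Availability = 2948 / (2948 + 77)
Availability = 2948 / 3025
Availability = 97.4545%

97.4545%


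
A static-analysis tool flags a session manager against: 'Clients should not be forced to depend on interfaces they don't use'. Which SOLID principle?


This describes the Interface Segregation Principle (ISP)

Interface Segregation Principle (ISP)


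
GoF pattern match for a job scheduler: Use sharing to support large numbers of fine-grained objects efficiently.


This matches the Flyweight pattern

Flyweight


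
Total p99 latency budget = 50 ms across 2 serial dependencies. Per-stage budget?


Formula: per_stage = total_budget / stages
per_stage = 50 / 2
per_stage = 25.0 ms

25.0 ms


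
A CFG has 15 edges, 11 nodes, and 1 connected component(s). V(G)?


Formula: V(G) = E - N + 2P
V(G) = 15 - 11 + 2*1
V(G) = 4 + 2
V(G) = 6

6


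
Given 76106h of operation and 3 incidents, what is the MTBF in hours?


Formula: MTBF = Total operating time / Number of failures
MTBF = 76106 / 3
MTBF = 25368.67 hours

25368.67 hours


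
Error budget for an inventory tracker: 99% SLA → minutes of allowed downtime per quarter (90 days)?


Formula: allowed downtime = period * (100 - SLA) / 100
Period (quarter (90 days)) = 129600 minutes
Unavailability fraction = (100 - 99.0) / 100
Allowed downtime = 129600 * (100 - 99.0) / 100
Allowed downtime = 1296.0 minutes

1296.0 minutes


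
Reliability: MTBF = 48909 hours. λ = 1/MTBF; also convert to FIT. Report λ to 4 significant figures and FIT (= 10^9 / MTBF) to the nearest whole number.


Formula: λ = 1 / MTBF; FIT = λ × 1e9 = 1e9 / MTBF
λ = 1 / 48909 ≈ 2.045e-05 failures/hour
FIT = 1e9 / 48909 ≈ 20446 failures per 1e9 hours (nearest whole number)

λ = 2.045e-05 /h, FIT = 20446


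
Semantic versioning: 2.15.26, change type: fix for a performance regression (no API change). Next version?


Current: 2.15.26
Change category: 'fix for a performance regression (no API change)' → patch bump
SemVer rule: patch bump → increment PATCH (MAJOR and MINOR unchanged)
New: 2.15.27

2.15.27


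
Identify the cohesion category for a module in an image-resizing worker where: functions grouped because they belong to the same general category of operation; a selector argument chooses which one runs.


Reasoning: Grouped by category of activity, not by data or sequence
Type: Logical cohesion

Logical cohesion


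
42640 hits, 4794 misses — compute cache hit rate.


Formula: hit rate = hits / (hits + misses) * 100
hit rate = 42640 / (42640 + 4794) * 100
hit rate = 42640 / 47434 * 100
hit rate = 89.89%

89.89%


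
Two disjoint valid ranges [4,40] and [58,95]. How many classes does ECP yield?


Valid ranges: [4,40] and [58,95]
Class 1: x < 4 — invalid
Class 2: 4 ≤ x ≤ 40 — valid
Class 3: 40 < x < 58 — invalid (gap between ranges)
Class 4: 58 ≤ x ≤ 95 — valid
Class 5: x > 95 — invalid
Total equivalence classes: 5

5 equivalence classes


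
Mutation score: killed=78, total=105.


Mutation score = killed / total * 100
Mutation score = 78 / 105 * 100
Mutation score = 74.29%

74.29%


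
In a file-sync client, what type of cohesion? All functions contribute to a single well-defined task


Reasoning: Best: single purpose
Type: Functional cohesion

Functional cohesion


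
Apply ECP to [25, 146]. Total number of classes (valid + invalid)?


Valid range: [25, 146]
Class 1: x < 25 — invalid
Class 2: 25 ≤ x ≤ 146 — valid
Class 3: x > 146 — invalid
Total equivalence classes: 3

3 equivalence classes


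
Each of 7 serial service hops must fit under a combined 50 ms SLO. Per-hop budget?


Formula: per_stage = total_budget / stages
per_stage = 50 / 7
per_stage = 7.14 ms

7.14 ms


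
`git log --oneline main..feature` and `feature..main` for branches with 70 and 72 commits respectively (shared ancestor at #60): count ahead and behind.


Common ancestor: commit #60
feature commits after divergence: 70 - 60 = 10
main commits after divergence: 72 - 60 = 12
feature is 10 commits ahead of main
main is 12 commits ahead of feature

feature ahead: 10, main ahead: 12


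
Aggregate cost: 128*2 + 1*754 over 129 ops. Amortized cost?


Formula: Amortized cost = Total cost / Operations
Total cost = (128 * 2) + (1 * 754)
Total cost = 256 + 754 = 1010
Amortized = 1010 / 129 = 7.8295

7.8295


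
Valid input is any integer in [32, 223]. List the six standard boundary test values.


Range: [32, 223]
Boundaries: just below min, min, min+1, max-1, max, just above max
Values: [31, 32, 33, 222, 223, 224]

[31, 32, 33, 222, 223, 224]


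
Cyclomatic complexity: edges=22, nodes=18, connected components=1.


Formula: V(G) = E - N + 2P
V(G) = 22 - 18 + 2*1
V(G) = 4 + 2
V(G) = 6

6


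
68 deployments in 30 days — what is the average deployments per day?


Formula: deployments per day = releases / days
= 68 / 30
= 2.267 deploys/day
(equivalently, 15.87 deploys/week)

2.267 deploys/day


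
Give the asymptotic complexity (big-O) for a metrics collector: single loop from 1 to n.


Reasoning: one pass through n items
Complexity: O(n)

O(n)


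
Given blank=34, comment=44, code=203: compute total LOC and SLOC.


Total LOC = blank + comment + code
Total LOC = 34 + 44 + 203 = 281
SLOC (source only) = code = 203

Total LOC: 281, SLOC: 203


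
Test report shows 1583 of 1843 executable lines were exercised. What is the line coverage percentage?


Coverage = covered / total * 100
Coverage = 1583 / 1843 * 100
Coverage = 85.89%

85.89%


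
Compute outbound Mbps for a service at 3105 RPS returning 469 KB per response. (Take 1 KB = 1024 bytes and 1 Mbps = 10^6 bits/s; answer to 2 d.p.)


Formula: Mbps = payload_bytes * RPS * 8 / 1e6
Payload per request = 469 KB = 469 * 1024 = 480256 bytes
Total bytes/sec = 480256 * 3105 = 1491194880
Total bits/sec = 1491194880 * 8 = 11929559040
Mbps = 11929559040 / 1e6 = 11929.56

11929.56 Mbps


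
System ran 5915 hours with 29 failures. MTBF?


Formula: MTBF = Total operating time / Number of failures
MTBF = 5915 / 29
MTBF = 203.97 hours

203.97 hours


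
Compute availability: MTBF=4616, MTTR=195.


Availability = MTBF / (MTBF + MTTR)
Availability = 4616 / (4616 + 195)
Availability = 4616 / 4811
Availability = 95.9468%

95.9468%


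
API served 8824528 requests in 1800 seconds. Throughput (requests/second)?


Formula: throughput = requests / seconds
throughput = 8824528 / 1800
throughput = 4902.52 requests/second

4902.52 requests/second


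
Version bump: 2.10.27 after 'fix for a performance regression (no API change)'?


Current: 2.10.27
Change category: 'fix for a performance regression (no API change)' → patch bump
SemVer rule: patch bump → increment PATCH (MAJOR and MINOR unchanged)
New: 2.10.28

2.10.28


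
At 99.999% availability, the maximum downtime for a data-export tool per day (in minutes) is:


Formula: allowed downtime = period * (100 - SLA) / 100
Period (day) = 1440 minutes
Unavailability fraction = (100 - 99.999) / 100
Allowed downtime = 1440 * (100 - 99.999) / 100
Allowed downtime = 0.0144 minutes

0.0144 minutes


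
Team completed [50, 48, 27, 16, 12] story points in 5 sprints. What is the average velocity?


Formula: Avg velocity = Total points / Number of sprints
Points: [50, 48, 27, 16, 12]
Sum = 50 + 48 + 27 + 16 + 12 = 153
Avg velocity = 153 / 5 = 30.6 points/sprint

30.6 points/sprint


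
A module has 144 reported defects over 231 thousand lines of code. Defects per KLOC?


Defect density = defects / KLOC
Defect density = 144 / 231
Defect density = 0.623 defects/KLOC

0.623 defects/KLOC


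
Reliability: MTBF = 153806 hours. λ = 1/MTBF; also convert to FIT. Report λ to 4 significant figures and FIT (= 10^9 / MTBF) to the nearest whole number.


Formula: λ = 1 / MTBF; FIT = λ × 1e9 = 1e9 / MTBF
λ = 1 / 153806 ≈ 6.502e-06 failures/hour
FIT = 1e9 / 153806 ≈ 6502 failures per 1e9 hours (nearest whole number)

λ = 6.502e-06 /h, FIT = 6502


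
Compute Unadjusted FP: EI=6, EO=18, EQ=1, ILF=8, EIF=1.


UFP = EI*4 + EO*5 + EQ*4 + ILF*10 + EIF*7
UFP = 6*4 + 18*5 + 1*4 + 8*10 + 1*7
UFP = 24 + 90 + 4 + 80 + 7
UFP = 205

205


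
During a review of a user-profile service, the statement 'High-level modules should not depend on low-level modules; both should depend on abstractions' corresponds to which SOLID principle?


This describes the Dependency Inversion Principle (DIP)

Dependency Inversion Principle (DIP)


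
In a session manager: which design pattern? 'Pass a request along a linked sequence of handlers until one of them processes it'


This matches the Chain of Responsibility pattern

Chain of Responsibility


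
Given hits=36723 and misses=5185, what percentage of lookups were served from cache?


Formula: hit rate = hits / (hits + misses) * 100
hit rate = 36723 / (36723 + 5185) * 100
hit rate = 36723 / 41908 * 100
hit rate = 87.63%

87.63%


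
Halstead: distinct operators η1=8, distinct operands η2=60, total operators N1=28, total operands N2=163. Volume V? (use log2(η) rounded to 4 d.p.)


Formula: V = N * log2(η), where N = N1 + N2 and η = η1 + η2
η = 8 + 60 = 68
N = 28 + 163 = 191
log2(68) ≈ 6.0875
V = 191 * 6.0875 = 1162.71

1162.71


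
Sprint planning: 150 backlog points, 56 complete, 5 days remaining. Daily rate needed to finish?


Formula: Required rate = Remaining points / Days left
Remaining = 150 - 56 = 94 points
Required rate = 94 / 5 = 18.8 points/day

18.8 points/day


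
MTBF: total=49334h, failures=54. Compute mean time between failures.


Formula: MTBF = Total operating time / Number of failures
MTBF = 49334 / 54
MTBF = 913.59 hours

913.59 hours


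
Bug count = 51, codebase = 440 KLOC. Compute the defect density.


Defect density = defects / KLOC
Defect density = 51 / 440
Defect density = 0.116 defects/KLOC

0.116 defects/KLOC


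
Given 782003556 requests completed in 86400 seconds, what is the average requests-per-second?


Formula: throughput = requests / seconds
throughput = 782003556 / 86400
throughput = 9050.97 requests/second

9050.97 requests/second


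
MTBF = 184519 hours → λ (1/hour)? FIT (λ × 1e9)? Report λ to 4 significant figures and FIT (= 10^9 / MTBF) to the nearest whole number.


Formula: λ = 1 / MTBF; FIT = λ × 1e9 = 1e9 / MTBF
λ = 1 / 184519 ≈ 5.419e-06 failures/hour
FIT = 1e9 / 184519 ≈ 5419 failures per 1e9 hours (nearest whole number)

λ = 5.419e-06 /h, FIT = 5419


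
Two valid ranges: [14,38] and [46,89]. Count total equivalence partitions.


Valid ranges: [14,38] and [46,89]
Class 1: x < 14 — invalid
Class 2: 14 ≤ x ≤ 38 — valid
Class 3: 38 < x < 46 — invalid (gap between ranges)
Class 4: 46 ≤ x ≤ 89 — valid
Class 5: x > 89 — invalid
Total equivalence classes: 5

5 equivalence classes


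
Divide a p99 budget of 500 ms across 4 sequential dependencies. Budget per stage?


Formula: per_stage = total_budget / stages
per_stage = 500 / 4
per_stage = 125.0 ms

125.0 ms


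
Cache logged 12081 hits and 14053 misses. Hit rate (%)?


Formula: hit rate = hits / (hits + misses) * 100
hit rate = 12081 / (12081 + 14053) * 100
hit rate = 12081 / 26134 * 100
hit rate = 46.23%

46.23%


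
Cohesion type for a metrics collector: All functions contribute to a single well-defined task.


Reasoning: Best: single purpose
Type: Functional cohesion

Functional cohesion


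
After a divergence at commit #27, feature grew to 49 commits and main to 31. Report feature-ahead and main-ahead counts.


Common ancestor: commit #27
feature commits after divergence: 49 - 27 = 22
main commits after divergence: 31 - 27 = 4
feature is 22 commits ahead of main
main is 4 commits ahead of feature

feature ahead: 22, main ahead: 4


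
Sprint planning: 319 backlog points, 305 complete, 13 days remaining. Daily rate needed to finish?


Formula: Required rate = Remaining points / Days left
Remaining = 319 - 305 = 14 points
Required rate = 14 / 13 = 1.08 points/day

1.08 points/day


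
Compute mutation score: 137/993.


Mutation score = killed / total * 100
Mutation score = 137 / 993 * 100
Mutation score = 13.8%

13.8%


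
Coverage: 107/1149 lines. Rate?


Coverage = covered / total * 100
Coverage = 107 / 1149 * 100
Coverage = 9.31%

9.31%


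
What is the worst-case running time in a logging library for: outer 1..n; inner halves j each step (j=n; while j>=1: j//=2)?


Reasoning: n times log n
Complexity: O(n log n)

O(n log n)


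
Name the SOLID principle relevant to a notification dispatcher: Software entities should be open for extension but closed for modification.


This describes the Open/Closed Principle (OCP)

Open/Closed Principle (OCP)


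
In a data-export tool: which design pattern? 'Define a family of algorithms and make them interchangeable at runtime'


This matches the Strategy pattern

Strategy


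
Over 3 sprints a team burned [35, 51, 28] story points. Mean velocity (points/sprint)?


Formula: Avg velocity = Total points / Number of sprints
Points: [35, 51, 28]
Sum = 35 + 51 + 28 = 114
Avg velocity = 114 / 3 = 38.0 points/sprint

38.0 points/sprint


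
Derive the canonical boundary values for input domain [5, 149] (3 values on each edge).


Range: [5, 149]
Boundaries: just below min, min, min+1, max-1, max, just above max
Values: [4, 5, 6, 148, 149, 150]

[4, 5, 6, 148, 149, 150]


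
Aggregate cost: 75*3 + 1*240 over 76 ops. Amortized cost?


Formula: Amortized cost = Total cost / Operations
Total cost = (75 * 3) + (1 * 240)
Total cost = 225 + 240 = 465
Amortized = 465 / 76 = 6.1184

6.1184


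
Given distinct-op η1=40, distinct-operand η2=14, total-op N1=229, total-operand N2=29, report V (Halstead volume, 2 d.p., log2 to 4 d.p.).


Formula: V = N * log2(η), where N = N1 + N2 and η = η1 + η2
η = 40 + 14 = 54
N = 229 + 29 = 258
log2(54) ≈ 5.7549
V = 258 * 5.7549 = 1484.76

1484.76


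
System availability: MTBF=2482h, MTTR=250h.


Availability = MTBF / (MTBF + MTTR)
Availability = 2482 / (2482 + 250)
Availability = 2482 / 2732
Availability = 90.8492%

90.8492%
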